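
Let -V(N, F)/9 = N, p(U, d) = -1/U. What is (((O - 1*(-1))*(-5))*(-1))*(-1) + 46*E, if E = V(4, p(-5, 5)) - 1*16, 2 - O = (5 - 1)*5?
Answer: -2307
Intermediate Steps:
O = -18 (O = 2 - (5 - 1)*5 = 2 - 4*5 = 2 - 1*20 = 2 - 20 = -18)
V(N, F) = -9*N
E = -52 (E = -9*4 - 1*16 = -36 - 16 = -52)
(((O - 1*(-1))*(-5))*(-1))*(-1) + 46*E = (((-18 - 1*(-1))*(-5))*(-1))*(-1) + 46*(-52) = (((-18 + 1)*(-5))*(-1))*(-1) - 2392 = (-17*(-5)*(-1))*(-1) - 2392 = (85*(-1))*(-1) - 2392 = -85*(-1) - 2392 = 85 - 2392 = -2307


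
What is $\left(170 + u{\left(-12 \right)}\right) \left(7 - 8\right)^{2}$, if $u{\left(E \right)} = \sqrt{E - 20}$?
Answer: $170 + 4 i \sqrt{2} \approx 170.0 + 5.6569 i$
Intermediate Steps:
$u{\left(E \right)} = \sqrt{-20 + E}$
$\left(170 + u{\left(-12 \right)}\right) \left(7 - 8\right)^{2} = \left(170 + \sqrt{-20 - 12}\right) \left(7 - 8\right)^{2} = \left(170 + \sqrt{-32}\right) \left(-1\right)^{2} = \left(170 + 4 i \sqrt{2}\right) 1 = 170 + 4 i \sqrt{2}$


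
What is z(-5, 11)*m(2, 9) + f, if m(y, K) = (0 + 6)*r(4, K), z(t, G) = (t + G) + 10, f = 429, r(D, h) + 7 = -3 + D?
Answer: -147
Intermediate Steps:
r(D, h) = -10 + D (r(D, h) = -7 + (-3 + D) = -10 + D)
z(t, G) = 10 + G + t (z(t, G) = (G + t) + 10 = 10 + G + t)
m(y, K) = -36 (m(y, K) = (0 + 6)*(-10 + 4) = 6*(-6) = -36)
z(-5, 11)*m(2, 9) + f = (10 + 11 - 5)*(-36) + 429 = 16*(-36) + 429 = -576 + 429 = -147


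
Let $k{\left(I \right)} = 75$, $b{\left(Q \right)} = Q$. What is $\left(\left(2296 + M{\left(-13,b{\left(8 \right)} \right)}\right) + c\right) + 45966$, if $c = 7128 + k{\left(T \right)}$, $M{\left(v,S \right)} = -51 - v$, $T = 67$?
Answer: $55427$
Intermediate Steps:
$c = 7203$ ($c = 7128 + 75 = 7203$)
$\left(\left(2296 + M{\left(-13,b{\left(8 \right)} \right)}\right) + c\right) + 45966 = \left(\left(2296 - 38\right) + 7203\right) + 45966 = \left(2258 + 7203\right) + 45966 = 9461 + 45966 = 55427$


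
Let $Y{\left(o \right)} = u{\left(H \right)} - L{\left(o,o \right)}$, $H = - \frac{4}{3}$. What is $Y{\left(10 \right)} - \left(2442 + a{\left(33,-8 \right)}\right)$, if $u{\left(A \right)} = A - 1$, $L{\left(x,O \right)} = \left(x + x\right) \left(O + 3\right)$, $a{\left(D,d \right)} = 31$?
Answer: $- \frac{8206}{3} \approx -2735.3$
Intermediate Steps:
$L{\left(x,O \right)} = 2 x \left(3 + O\right)$
$H = - \frac{4}{3}$ ($H = \left(-4\right) \frac{1}{3} = - \frac{4}{3} \approx -1.3333$)
$u{\left(A \right)} = -1 + A$ ($u{\left(A \right)} = A - 1 = -1 + A$)
$Y{\left(o \right)} = - \frac{7}{3} - 2 o \left(3 + o\right)$ ($Y{\left(o \right)} = \left(-1 - \frac{4}{3}\right) - 2 o \left(3 + o\right) = - \frac{7}{3} - 2 o \left(3 + o\right)$)
$Y{\left(10 \right)} - \left(2442 + a{\left(33,-8 \right)}\right) = \left(- \frac{7}{3} - 20 \left(3 + 10\right)\right) - \left(2442 + 31\right) = \left(- \frac{7}{3} - 20 \cdot 13\right) - 2473 = \left(- \frac{7}{3} - 260\right) - 2473 = - \frac{787}{3} - 2473 = - \frac{8206}{3}$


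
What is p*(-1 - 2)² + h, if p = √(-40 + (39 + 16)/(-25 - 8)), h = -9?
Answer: -9 + 15*I*√15 ≈ -9.0 + 58.095*I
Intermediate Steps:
p = 5*I*√15/3 (p = √(-40 + 55/(-33)) = √(-40 + 55*(-1/33)) = √(-40 - 5/3) = √(-125/3) = 5*I*√15/3 ≈ 6.455*I)
p*(-1 - 2)² + h = (5*I*√15/3)*(-1 - 2)² - 9 = (5*I*√15/3)*(-3)² - 9 = (5*I*√15/3)*9 - 9 = 15*I*√15 - 9 = -9 + 15*I*√15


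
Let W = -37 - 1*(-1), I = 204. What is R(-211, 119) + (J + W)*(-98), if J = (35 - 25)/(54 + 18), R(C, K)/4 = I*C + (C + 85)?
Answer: -3044981/18 ≈ -1.6917e+5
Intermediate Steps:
R(C, K) = 340 + 820*C (R(C, K) = 4*(204*C + (C + 85)) = 4*(204*C + (85 + C)) = 4*(85 + 205*C) = 340 + 820*C)
W = -36 (W = -37 + 1 = -36)
J = 5/36 (J = 10/72 = 10*(1/72) = 5/36 ≈ 0.13889)
R(-211, 119) + (J + W)*(-98) = (340 + 820*(-211)) + (5/36 - 36)*(-98) = (340 - 173020) - 1291/36*(-98) = -172680 + 63259/18 = -3044981/18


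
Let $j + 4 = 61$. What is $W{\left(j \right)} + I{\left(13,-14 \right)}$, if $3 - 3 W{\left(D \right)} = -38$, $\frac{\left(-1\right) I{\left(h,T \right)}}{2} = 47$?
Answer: $- \frac{241}{3} \approx -80.333$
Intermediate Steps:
$j = 57$ ($j = -4 + 61 = 57$)
$I{\left(h,T \right)} = -94$ ($I{\left(h,T \right)} = \left(-2\right) 47 = -94$)
$W{\left(D \right)} = \frac{41}{3}$ ($W{\left(D \right)} = 1 - - \frac{38}{3} = 1 + \frac{38}{3} = \frac{41}{3}$)
$W{\left(j \right)} + I{\left(13,-14 \right)} = \frac{41}{3} - 94 = - \frac{241}{3}$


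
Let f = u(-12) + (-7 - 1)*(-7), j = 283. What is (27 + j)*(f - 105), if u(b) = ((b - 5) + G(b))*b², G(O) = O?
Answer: -1309750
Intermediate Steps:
u(b) = b²*(-5 + 2*b) (u(b) = ((b - 5) + b)*b² = ((-5 + b) + b)*b² = (-5 + 2*b)*b² = b²*(-5 + 2*b))
f = -4120 (f = (-12)²*(-5 + 2*(-12)) + (-7 - 1)*(-7) = 144*(-5 - 24) - 8*(-7) = 144*(-29) + 56 = -4176 + 56 = -4120)
(27 + j)*(f - 105) = (27 + 283)*(-4120 - 105) = 310*(-4225) = -1309750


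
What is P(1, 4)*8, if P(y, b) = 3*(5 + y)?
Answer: 144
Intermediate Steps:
P(y, b) = 15 + 3*y
P(1, 4)*8 = (15 + 3*1)*8 = (15 + 3)*8 = 18*8 = 144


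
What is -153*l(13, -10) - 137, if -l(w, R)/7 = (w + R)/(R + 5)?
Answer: -3898/5 ≈ -779.60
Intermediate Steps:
l(w, R) = -7*(R + w)/(5 + R) (l(w, R) = -7*(w + R)/(R + 5) = -7*(R + w)/(5 + R))
-153*l(13, -10) - 137 = -1071*(-1*(-10) - 1*13)/(5 - 10) - 137 = -1071*(10 - 13)/(-5) - 137 = -1071*(-1)*(-3)/5 - 137 = -153*21/5 - 137 = -3213/5 - 137 = -3898/5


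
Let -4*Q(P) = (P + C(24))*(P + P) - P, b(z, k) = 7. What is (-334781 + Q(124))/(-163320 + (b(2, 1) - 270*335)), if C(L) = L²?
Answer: 378150/253763 ≈ 1.4902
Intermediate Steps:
Q(P) = P/4 - P*(576 + P)/2 (Q(P) = -((P + 24²)*(P + P) - P)/4 = -((P + 576)*(2*P) - P)/4 = -((576 + P)*(2*P) - P)/4 = -(2*P*(576 + P) - P)/4 = -(-P + 2*P*(576 + P))/4 = P/4 - P*(576 + P)/2)
(-334781 + Q(124))/(-163320 + (b(2, 1) - 270*335)) = (-334781 - ¼*124*(1151 + 2*124))/(-163320 + (7 - 270*335)) = (-334781 - ¼*124*(1151 + 248))/(-163320 + (7 - 90450)) = (-334781 - ¼*124*1399)/(-163320 - 90443) = (-334781 - 43369)/(-253763) = -378150*(-1/253763) = 378150/253763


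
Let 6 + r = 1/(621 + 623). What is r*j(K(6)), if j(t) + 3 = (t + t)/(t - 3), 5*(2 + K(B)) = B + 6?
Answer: 320909/16172 ≈ 19.844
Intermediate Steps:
K(B) = -⅘ + B/5 (K(B) = -2 + (B + 6)/5 = -2 + (6 + B)/5 = -2 + (6/5 + B/5) = -⅘ + B/5)
r = -7463/1244 (r = -6 + 1/(621 + 623) = -6 + 1/1244 = -7463/1244 ≈ -5.9992)
j(t) = -3 + 2*t/(-3 + t) (j(t) = -3 + (t + t)/(t - 3) = -3 + (2*t)/(-3 + t) = -3 + 2*t/(-3 + t))
r*j(K(6)) = -7463*(9 - (-⅘ + (⅕)*6))/(1244*(-3 + (-⅘ + (⅕)*6))) = -7463*(9 - (-⅘ + 6/5))/(1244*(-3 + (-⅘ + 6/5))) = -7463*(9 - 1*⅖)/(1244*(-3 + ⅖)) = -7463*(9 - ⅖)/(1244*(-13/5)) = -(-37315)*43/(16172*5) = -7463/1244*(-43/13) = 320909/16172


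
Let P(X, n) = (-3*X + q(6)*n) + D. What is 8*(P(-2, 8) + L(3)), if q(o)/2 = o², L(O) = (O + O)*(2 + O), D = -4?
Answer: 4864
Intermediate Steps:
L(O) = 2*O*(2 + O) (L(O) = (2*O)*(2 + O) = 2*O*(2 + O))
q(o) = 2*o²
P(X, n) = -4 - 3*X + 72*n (P(X, n) = (-3*X + (2*6²)*n) - 4 = (-3*X + (2*36)*n) - 4 = (-3*X + 72*n) - 4 = -4 - 3*X + 72*n)
8*(P(-2, 8) + L(3)) = 8*((-4 - 3*(-2) + 72*8) + 2*3*(2 + 3)) = 8*((-4 + 6 + 576) + 2*3*5) = 8*(578 + 30) = 8*608 = 4864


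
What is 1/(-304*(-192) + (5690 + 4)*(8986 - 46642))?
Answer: -1/214354896 ≈ -4.6652e-9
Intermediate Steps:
1/(-304*(-192) + (5690 + 4)*(8986 - 46642)) = 1/(58368 + 5694*(-37656)) = 1/(58368 - 214413264) = 1/(-214354896) = -1/214354896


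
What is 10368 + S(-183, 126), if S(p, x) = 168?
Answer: 10536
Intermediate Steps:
10368 + S(-183, 126) = 10368 + 168 = 10536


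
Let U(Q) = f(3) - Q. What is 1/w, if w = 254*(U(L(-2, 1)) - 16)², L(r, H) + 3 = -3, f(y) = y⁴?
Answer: 1/1280414 ≈ 7.8100e-7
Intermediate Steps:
L(r, H) = -6 (L(r, H) = -3 - 3 = -6)
U(Q) = 81 - Q (U(Q) = 3⁴ - Q = 81 - Q)
w = 1280414 (w = 254*((81 - 1*(-6)) - 16)² = 254*((81 + 6) - 16)² = 254*(87 - 16)² = 254*71² = 254*5041 = 1280414)
1/w = 1/1280414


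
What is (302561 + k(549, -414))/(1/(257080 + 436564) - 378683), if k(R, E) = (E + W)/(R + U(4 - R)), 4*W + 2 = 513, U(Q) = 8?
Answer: -116897181056593/146307853304007 ≈ -0.79898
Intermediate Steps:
W = 511/4 (W = -½ + (¼)*513 = -½ + 513/4 = 511/4 ≈ 127.75)
k(R, E) = (511/4 + E)/(8 + R) (k(R, E) = (E + 511/4)/(R + 8) = (511/4 + E)/(8 + R))
(302561 + k(549, -414))/(1/(257080 + 436564) - 378683) = (302561 + (511/4 - 414)/(8 + 549))/(1/(257080 + 436564) - 378683) = (302561 - 1145/4/557)/(1/693644 - 378683) = (302561 + (1/557)*(-1145/4))/(1/693644 - 378683) = (302561 - 1145/2228)/(-262671190851/693644) = (674104763/2228)*(-693644/262671190851) = -116897181056593/146307853304007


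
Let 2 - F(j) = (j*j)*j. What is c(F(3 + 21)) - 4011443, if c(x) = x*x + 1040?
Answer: 187037281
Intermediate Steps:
F(j) = 2 - j³ (F(j) = 2 - j*j*j = 2 - j²*j = 2 - j³)
c(x) = 1040 + x² (c(x) = x² + 1040 = 1040 + x²)
c(F(3 + 21)) - 4011443 = (1040 + (2 - (3 + 21)³)²) - 4011443 = (1040 + (2 - 1*24³)²) - 4011443 = (1040 + (2 - 1*13824)²) - 4011443 = (1040 + (2 - 13824)²) - 4011443 = (1040 + (-13822)²) - 4011443 = (1040 + 191047684) - 4011443 = 191048724 - 4011443 = 187037281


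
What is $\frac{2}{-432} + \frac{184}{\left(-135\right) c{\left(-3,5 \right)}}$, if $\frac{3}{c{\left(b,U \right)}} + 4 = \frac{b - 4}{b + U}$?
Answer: $\frac{245}{72} \approx 3.4028$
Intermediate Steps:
$c{\left(b,U \right)} = \frac{3}{-4 + \frac{-4 + b}{U + b}}$ ($c{\left(b,U \right)} = \frac{3}{-4 + \frac{b - 4}{b + U}} = \frac{3}{-4 + \frac{-4 + b}{U + b}}$)
$\frac{2}{-432} + \frac{184}{\left(-135\right) c{\left(-3,5 \right)}} = \frac{2}{-432} + \frac{184}{\left(-135\right) \frac{3 \left(\left(-1\right) 5 - -3\right)}{4 + 3 \left(-3\right) + 4 \cdot 5}} = 2 \left(- \frac{1}{432}\right) + \frac{184}{\left(-135\right) \frac{3 \left(-5 + 3\right)}{4 - 9 + 20}} = - \frac{1}{216} + \frac{184}{\left(-135\right) 3 \cdot \frac{1}{15} \left(-2\right)} = - \frac{1}{216} + \frac{184}{\left(-135\right) \left(- \frac{2}{5}\right)} = - \frac{1}{216} + \frac{184}{54} = - \frac{1}{216} + 184 \cdot \frac{1}{54} = - \frac{1}{216} + \frac{92}{27} = \frac{245}{72}$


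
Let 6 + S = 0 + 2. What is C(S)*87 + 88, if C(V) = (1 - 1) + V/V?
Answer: 175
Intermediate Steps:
S = -4 (S = -6 + (0 + 2) = -6 + 2 = -4)
C(V) = 1 (C(V) = 0 + 1 = 1)
C(S)*87 + 88 = 1*87 + 88 = 87 + 88 = 175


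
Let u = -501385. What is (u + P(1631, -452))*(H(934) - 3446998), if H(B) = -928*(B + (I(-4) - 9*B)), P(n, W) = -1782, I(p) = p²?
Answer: -1747081362390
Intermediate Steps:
H(B) = -14848 + 7424*B (H(B) = -928*(B + ((-4)² - 9*B)) = -928*(B + (16 - 9*B)) = -928*(16 - 8*B) = -14848 + 7424*B)
(u + P(1631, -452))*(H(934) - 3446998) = (-501385 - 1782)*((-14848 + 7424*934) - 3446998) = -503167*((-14848 + 6934016) - 3446998) = -503167*(6919168 - 3446998) = -503167*3472170 = -1747081362390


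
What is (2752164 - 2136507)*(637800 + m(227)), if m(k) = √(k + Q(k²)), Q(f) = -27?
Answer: 392666034600 + 6156570*√2 ≈ 3.9267e+11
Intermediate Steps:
m(k) = √(-27 + k) (m(k) = √(k - 27) = √(-27 + k))
(2752164 - 2136507)*(637800 + m(227)) = (2752164 - 2136507)*(637800 + √(-27 + 227)) = 615657*(637800 + √200) = 615657*(637800 + 10*√2) = 392666034600 + 6156570*√2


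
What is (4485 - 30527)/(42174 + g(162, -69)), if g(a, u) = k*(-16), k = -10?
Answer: -13021/21167 ≈ -0.61516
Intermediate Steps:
g(a, u) = 160 (g(a, u) = -10*(-16) = 160)
(4485 - 30527)/(42174 + g(162, -69)) = (4485 - 30527)/(42174 + 160) = -26042/42334 = -26042*1/42334 = -13021/21167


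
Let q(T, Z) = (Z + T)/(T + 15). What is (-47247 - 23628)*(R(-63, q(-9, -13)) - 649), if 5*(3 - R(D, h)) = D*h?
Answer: 49059675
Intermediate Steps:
q(T, Z) = (T + Z)/(15 + T)
R(D, h) = 3 - D*h/5
(-47247 - 23628)*(R(-63, q(-9, -13)) - 649) = (-47247 - 23628)*((3 - 1/5*(-63)*(-9 - 13)/(15 - 9)) - 649) = -70875*((3 - 1/5*(-63)*-22/6) - 649) = -70875*((3 - 1/5*(-63)*(1/6)*(-22)) - 649) = -70875*((3 - 1/5*(-63)*(-11/3)) - 649) = -70875*((3 - 231/5) - 649) = -70875*(-216/5 - 649) = -70875*(-3461/5) = 49059675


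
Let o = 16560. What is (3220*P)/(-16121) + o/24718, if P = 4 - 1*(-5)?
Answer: -32097420/28462777 ≈ -1.1277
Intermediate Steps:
P = 9 (P = 4 + 5 = 9)
(3220*P)/(-16121) + o/24718 = (3220*9)/(-16121) + 16560/24718 = 28980*(-1/16121) + 16560*(1/24718) = -4140/2303 + 8280/12359 = -32097420/28462777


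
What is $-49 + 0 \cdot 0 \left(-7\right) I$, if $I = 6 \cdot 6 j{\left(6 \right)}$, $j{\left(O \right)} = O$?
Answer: $-49$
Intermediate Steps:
$I = 216$ ($I = 6 \cdot 6 \cdot 6 = 36 \cdot 6 = 216$)
$-49 + 0 \cdot 0 \left(-7\right) I = -49 + 0 \cdot 0 \left(-7\right) 216 = -49 + 0 \left(-7\right) 216 = -49 + 0 \cdot 216 = -49 + 0 = -49$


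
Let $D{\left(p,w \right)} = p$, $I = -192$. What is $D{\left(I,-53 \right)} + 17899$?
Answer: $17707$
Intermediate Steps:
$D{\left(I,-53 \right)} + 17899 = -192 + 17899 = 17707$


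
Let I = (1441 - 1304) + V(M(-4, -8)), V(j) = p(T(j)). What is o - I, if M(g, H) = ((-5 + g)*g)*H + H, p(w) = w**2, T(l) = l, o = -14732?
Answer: -102485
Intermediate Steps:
M(g, H) = H + H*g*(-5 + g) (M(g, H) = (g*(-5 + g))*H + H = H*g*(-5 + g) + H = H + H*g*(-5 + g))
V(j) = j**2
I = 87753 (I = (1441 - 1304) + (-8*(1 + (-4)**2 - 5*(-4)))**2 = 137 + (-8*(1 + 16 + 20))**2 = 137 + (-8*37)**2 = 137 + (-296)**2 = 137 + 87616 = 87753)
o - I = -14732 - 1*87753 = -14732 - 87753 = -102485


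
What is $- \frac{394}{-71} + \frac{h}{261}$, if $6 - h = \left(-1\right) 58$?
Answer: $\frac{107378}{18531} \approx 5.7945$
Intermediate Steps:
$h = 64$ ($h = 6 - \left(-1\right) 58 = 6 - -58 = 6 + 58 = 64$)
$- \frac{394}{-71} + \frac{h}{261} = - \frac{394}{-71} + \frac{64}{261} = \left(-394\right) \left(- \frac{1}{71}\right) + 64 \cdot \frac{1}{261} = \frac{394}{71} + \frac{64}{261} = \frac{107378}{18531}$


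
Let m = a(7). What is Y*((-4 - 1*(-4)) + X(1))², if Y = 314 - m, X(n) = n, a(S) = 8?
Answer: 306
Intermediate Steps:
m = 8
Y = 306 (Y = 314 - 1*8 = 314 - 8 = 306)
Y*((-4 - 1*(-4)) + X(1))² = 306*((-4 - 1*(-4)) + 1)² = 306*((-4 + 4) + 1)² = 306*(0 + 1)² = 306*1² = 306*1 = 306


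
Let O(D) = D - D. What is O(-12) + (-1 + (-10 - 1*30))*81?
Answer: -3321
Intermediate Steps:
O(D) = 0
O(-12) + (-1 + (-10 - 1*30))*81 = 0 + (-1 + (-10 - 1*30))*81 = 0 + (-1 + (-10 - 30))*81 = 0 + (-1 - 40)*81 = 0 - 41*81 = 0 - 3321 = -3321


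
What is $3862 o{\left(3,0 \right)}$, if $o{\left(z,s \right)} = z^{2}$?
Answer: $34758$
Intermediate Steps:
$3862 o{\left(3,0 \right)} = 3862 \cdot 3^{2} = 3862 \cdot 9 = 34758$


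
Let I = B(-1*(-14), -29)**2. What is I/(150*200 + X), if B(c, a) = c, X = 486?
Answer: 98/15243 ≈ 0.0064292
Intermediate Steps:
I = 196 (I = (-1*(-14))**2 = 14**2 = 196)
I/(150*200 + X) = 196/(150*200 + 486) = 196/(30000 + 486) = 196/30486 = 196*(1/30486) = 98/15243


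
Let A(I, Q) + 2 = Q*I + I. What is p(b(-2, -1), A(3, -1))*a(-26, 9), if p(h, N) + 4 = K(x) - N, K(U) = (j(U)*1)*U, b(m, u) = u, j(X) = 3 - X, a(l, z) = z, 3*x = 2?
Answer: -4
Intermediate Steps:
x = ⅔ (x = (⅓)*2 = ⅔ ≈ 0.66667)
A(I, Q) = -2 + I + I*Q (A(I, Q) = -2 + (Q*I + I) = -2 + (I*Q + I) = -2 + (I + I*Q) = -2 + I + I*Q)
K(U) = U*(3 - U) (K(U) = ((3 - U)*1)*U = (3 - U)*U = U*(3 - U))
p(h, N) = -22/9 - N (p(h, N) = -4 + (2*(3 - 1*⅔)/3 - N) = -4 + (2*(3 - ⅔)/3 - N) = -4 + ((⅔)*(7/3) - N) = -4 + (14/9 - N) = -22/9 - N)
p(b(-2, -1), A(3, -1))*a(-26, 9) = (-22/9 - (-2 + 3 + 3*(-1)))*9 = (-22/9 - (-2 + 3 - 3))*9 = (-22/9 - 1*(-2))*9 = (-22/9 + 2)*9 = -4/9*9 = -4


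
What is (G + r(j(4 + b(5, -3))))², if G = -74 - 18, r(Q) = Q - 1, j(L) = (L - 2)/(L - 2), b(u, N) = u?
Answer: 8464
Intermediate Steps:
j(L) = 1 (j(L) = (-2 + L)/(-2 + L) = 1)
r(Q) = -1 + Q
G = -92
(G + r(j(4 + b(5, -3))))² = (-92 + (-1 + 1))² = (-92 + 0)² = (-92)² = 8464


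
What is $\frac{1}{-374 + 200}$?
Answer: $- \frac{1}{174} \approx -0.0057471$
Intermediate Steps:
$\frac{1}{-374 + 200} = \frac{1}{-174} = - \frac{1}{174}$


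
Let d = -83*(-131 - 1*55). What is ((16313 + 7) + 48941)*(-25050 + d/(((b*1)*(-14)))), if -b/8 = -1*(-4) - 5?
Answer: -13150268637/8 ≈ -1.6438e+9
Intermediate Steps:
d = 15438 (d = -83*(-131 - 55) = -83*(-186) = 15438)
b = 8 (b = -8*(-1*(-4) - 5) = -8*(4 - 5) = -8*(-1) = 8)
((16313 + 7) + 48941)*(-25050 + d/(((b*1)*(-14)))) = ((16313 + 7) + 48941)*(-25050 + 15438/(((8*1)*(-14)))) = (16320 + 48941)*(-25050 + 15438/((8*(-14)))) = 65261*(-25050 + 15438/(-112)) = 65261*(-25050 + 15438*(-1/112)) = 65261*(-25050 - 7719/56) = 65261*(-1410519/56) = -13150268637/8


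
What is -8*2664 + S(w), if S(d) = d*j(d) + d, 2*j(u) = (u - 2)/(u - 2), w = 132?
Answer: -21114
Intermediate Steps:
j(u) = ½ (j(u) = ((u - 2)/(u - 2))/2 = ((-2 + u)/(-2 + u))/2 = (½)*1 = ½)
S(d) = 3*d/2 (S(d) = d*(½) + d = d/2 + d = 3*d/2)
-8*2664 + S(w) = -8*2664 + (3/2)*132 = -21312 + 198 = -21114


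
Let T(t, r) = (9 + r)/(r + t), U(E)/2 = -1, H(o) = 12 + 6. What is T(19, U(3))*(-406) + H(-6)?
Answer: -2536/17 ≈ -149.18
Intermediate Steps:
H(o) = 18
U(E) = -2 (U(E) = 2*(-1) = -2)
T(t, r) = (9 + r)/(r + t)
T(19, U(3))*(-406) + H(-6) = ((9 - 2)/(-2 + 19))*(-406) + 18 = (7/17)*(-406) + 18 = -2842/17 + 18 = -2536/17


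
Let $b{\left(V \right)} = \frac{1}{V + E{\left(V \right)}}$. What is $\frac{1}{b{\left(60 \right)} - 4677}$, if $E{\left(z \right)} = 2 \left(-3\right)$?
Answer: $- \frac{54}{252557} \approx -0.00021381$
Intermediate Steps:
$E{\left(z \right)} = -6$
$b{\left(V \right)} = \frac{1}{-6 + V}$ ($b{\left(V \right)} = \frac{1}{V - 6} = \frac{1}{-6 + V}$)
$\frac{1}{b{\left(60 \right)} - 4677} = \frac{1}{\frac{1}{-6 + 60} - 4677} = \frac{1}{\frac{1}{54} - 4677} = \frac{1}{- \frac{252557}{54}} = - \frac{54}{252557}$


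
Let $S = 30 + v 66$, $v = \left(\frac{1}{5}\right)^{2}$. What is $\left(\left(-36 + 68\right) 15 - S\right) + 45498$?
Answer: $\frac{1148634}{25} \approx 45945.0$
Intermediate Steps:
$v = \frac{1}{25}$ ($v = \left(\frac{1}{5}\right)^{2} = \frac{1}{25} \approx 0.04$)
$S = \frac{816}{25}$ ($S = 30 + \frac{1}{25} \cdot 66 = 30 + \frac{66}{25} = \frac{816}{25} \approx 32.64$)
$\left(\left(-36 + 68\right) 15 - S\right) + 45498 = \left(\left(-36 + 68\right) 15 - \frac{816}{25}\right) + 45498 = \left(32 \cdot 15 - \frac{816}{25}\right) + 45498 = \left(480 - \frac{816}{25}\right) + 45498 = \frac{11184}{25} + 45498 = \frac{1148634}{25}$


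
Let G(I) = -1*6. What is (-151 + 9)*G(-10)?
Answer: 852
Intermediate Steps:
G(I) = -6
(-151 + 9)*G(-10) = (-151 + 9)*(-6) = -142*(-6) = 852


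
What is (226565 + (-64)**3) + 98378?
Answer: 62799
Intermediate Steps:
(226565 + (-64)**3) + 98378 = (226565 - 262144) + 98378 = -35579 + 98378 = 62799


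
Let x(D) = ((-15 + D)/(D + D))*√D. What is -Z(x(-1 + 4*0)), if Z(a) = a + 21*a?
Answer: -176*I ≈ -176.0*I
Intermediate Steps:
x(D) = (-15 + D)/(2*√D) (x(D) = ((-15 + D)/((2*D)))*√D = ((-15 + D)*(1/(2*D)))*√D = ((-15 + D)/(2*D))*√D = (-15 + D)/(2*√D))
Z(a) = 22*a
-Z(x(-1 + 4*0)) = -22*(-15 + (-1 + 4*0))/(2*√(-1 + 4*0)) = -22*(-15 + (-1 + 0))/(2*√(-1 + 0)) = -22*(-15 - 1)/(2*√(-1)) = -22*(½)*(-I)*(-16) = -22*8*I = -176*I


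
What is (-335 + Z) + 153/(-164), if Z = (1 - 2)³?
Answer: -55257/164 ≈ -336.93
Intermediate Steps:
Z = -1 (Z = (-1)³ = -1)
(-335 + Z) + 153/(-164) = (-335 - 1) + 153/(-164) = -336 + 153*(-1/164) = -336 - 153/164 = -55257/164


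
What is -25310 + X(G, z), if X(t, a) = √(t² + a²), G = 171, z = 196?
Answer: -25310 + √67657 ≈ -25050.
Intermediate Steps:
X(t, a) = √(a² + t²)
-25310 + X(G, z) = -25310 + √(196² + 171²) = -25310 + √(38416 + 29241) = -25310 + √67657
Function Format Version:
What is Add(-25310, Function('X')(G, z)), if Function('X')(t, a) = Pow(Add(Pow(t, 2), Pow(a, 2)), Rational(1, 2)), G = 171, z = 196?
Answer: Add(-25310, Pow(67657, Rational(1, 2))) ≈ -25050.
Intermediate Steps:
Function('X')(t, a) = Pow(Add(Pow(a, 2), Pow(t, 2)), Rational(1, 2))
Add(-25310, Function('X')(G, z)) = Add(-25310, Pow(Add(Pow(196, 2), Pow(171, 2)), Rational(1, 2))) = Add(-25310, Pow(Add(38416, 29241), Rational(1, 2))) = Add(-25310, Pow(67657, Rational(1, 2)))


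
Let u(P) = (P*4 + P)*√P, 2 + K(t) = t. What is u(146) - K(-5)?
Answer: 7 + 730*√146 ≈ 8827.6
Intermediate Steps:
K(t) = -2 + t
u(P) = 5*P^(3/2) (u(P) = (4*P + P)*√P = (5*P)*√P = 5*P^(3/2))
u(146) - K(-5) = 5*146^(3/2) - (-2 - 5) = 5*(146*√146) - 1*(-7) = 730*√146 + 7 = 7 + 730*√146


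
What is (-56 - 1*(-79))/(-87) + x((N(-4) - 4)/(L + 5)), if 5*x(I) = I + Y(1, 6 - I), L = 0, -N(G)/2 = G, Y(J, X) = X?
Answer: 407/435 ≈ 0.93563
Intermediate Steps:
N(G) = -2*G
x(I) = 6/5 (x(I) = (I + (6 - I))/5 = (⅕)*6 = 6/5)
(-56 - 1*(-79))/(-87) + x((N(-4) - 4)/(L + 5)) = (-56 - 1*(-79))/(-87) + 6/5 = -(-56 + 79)/87 + 6/5 = -1/87*23 + 6/5 = -23/87 + 6/5 = 407/435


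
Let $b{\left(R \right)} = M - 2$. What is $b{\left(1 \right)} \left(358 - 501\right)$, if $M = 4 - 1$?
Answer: $-143$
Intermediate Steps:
$M = 3$
$b{\left(R \right)} = 1$ ($b{\left(R \right)} = 3 - 2 = 1$)
$b{\left(1 \right)} \left(358 - 501\right) = 1 \left(358 - 501\right) = 1 \left(-143\right) = -143$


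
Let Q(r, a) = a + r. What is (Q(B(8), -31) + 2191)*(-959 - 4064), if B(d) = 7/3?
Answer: -32584201/3 ≈ -1.0861e+7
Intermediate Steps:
B(d) = 7/3 (B(d) = 7*(⅓) = 7/3)
(Q(B(8), -31) + 2191)*(-959 - 4064) = ((-31 + 7/3) + 2191)*(-959 - 4064) = (-86/3 + 2191)*(-5023) = (6487/3)*(-5023) = -32584201/3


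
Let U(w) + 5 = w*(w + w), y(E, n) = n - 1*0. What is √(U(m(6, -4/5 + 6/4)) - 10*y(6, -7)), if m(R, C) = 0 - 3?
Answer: √83 ≈ 9.1104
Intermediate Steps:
y(E, n) = n (y(E, n) = n + 0 = n)
m(R, C) = -3
U(w) = -5 + 2*w² (U(w) = -5 + w*(w + w) = -5 + w*(2*w) = -5 + 2*w²)
√(U(m(6, -4/5 + 6/4)) - 10*y(6, -7)) = √((-5 + 2*(-3)²) - 10*(-7)) = √((-5 + 2*9) + 70) = √((-5 + 18) + 70) = √(13 + 70) = √83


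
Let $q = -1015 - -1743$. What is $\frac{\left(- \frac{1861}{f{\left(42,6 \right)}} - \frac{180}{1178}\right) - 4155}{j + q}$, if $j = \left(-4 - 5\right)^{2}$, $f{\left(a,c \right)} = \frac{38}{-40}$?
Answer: $- \frac{1293565}{476501} \approx -2.7147$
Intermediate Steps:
$f{\left(a,c \right)} = - \frac{19}{20}$ ($f{\left(a,c \right)} = 38 \left(- \frac{1}{40}\right) = - \frac{19}{20}$)
$j = 81$ ($j = \left(-9\right)^{2} = 81$)
$q = 728$ ($q = -1015 + 1743 = 728$)
$\frac{\left(- \frac{1861}{f{\left(42,6 \right)}} - \frac{180}{1178}\right) - 4155}{j + q} = \frac{\left(- \frac{1861}{- \frac{19}{20}} - \frac{180}{1178}\right) - 4155}{81 + 728} = \frac{\left(\left(-1861\right) \left(- \frac{20}{19}\right) - \frac{90}{589}\right) - 4155}{809} = \left(\left(\frac{37220}{19} - \frac{90}{589}\right) - 4155\right) \frac{1}{809} = \left(\frac{1153730}{589} - 4155\right) \frac{1}{809} = \left(- \frac{1293565}{589}\right) \frac{1}{809} = - \frac{1293565}{476501}$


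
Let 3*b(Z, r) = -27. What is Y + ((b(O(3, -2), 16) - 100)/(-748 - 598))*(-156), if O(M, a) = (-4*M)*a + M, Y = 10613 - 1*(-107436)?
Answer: 79438475/673 ≈ 1.1804e+5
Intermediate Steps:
Y = 118049 (Y = 10613 + 107436 = 118049)
O(M, a) = M - 4*M*a (O(M, a) = -4*M*a + M = M - 4*M*a)
b(Z, r) = -9 (b(Z, r) = (1/3)*(-27) = -9)
Y + ((b(O(3, -2), 16) - 100)/(-748 - 598))*(-156) = 118049 + ((-9 - 100)/(-748 - 598))*(-156) = 118049 - 109/(-1346)*(-156) = 118049 - 109*(-1/1346)*(-156) = 118049 + (109/1346)*(-156) = 118049 - 8502/673 = 79438475/673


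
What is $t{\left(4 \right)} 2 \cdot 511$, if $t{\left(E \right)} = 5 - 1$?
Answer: $4088$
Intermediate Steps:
$t{\left(E \right)} = 4$
$t{\left(4 \right)} 2 \cdot 511 = 4 \cdot 2 \cdot 511 = 8 \cdot 511 = 4088$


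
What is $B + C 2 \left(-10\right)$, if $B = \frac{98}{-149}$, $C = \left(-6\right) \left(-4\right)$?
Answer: $- \frac{71618}{149} \approx -480.66$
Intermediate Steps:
$C = 24$
$B = - \frac{98}{149}$ ($B = 98 \left(- \frac{1}{149}\right) = - \frac{98}{149} \approx -0.65772$)
$B + C 2 \left(-10\right) = - \frac{98}{149} + 24 \cdot 2 \left(-10\right) = - \frac{98}{149} + 24 \left(-20\right) = - \frac{98}{149} - 480 = - \frac{71618}{149}$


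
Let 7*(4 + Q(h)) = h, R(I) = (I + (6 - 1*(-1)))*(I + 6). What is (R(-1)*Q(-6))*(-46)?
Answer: 46920/7 ≈ 6702.9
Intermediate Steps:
R(I) = (6 + I)*(7 + I) (R(I) = (I + (6 + 1))*(6 + I) = (I + 7)*(6 + I) = (7 + I)*(6 + I) = (6 + I)*(7 + I))
Q(h) = -4 + h/7
(R(-1)*Q(-6))*(-46) = ((42 + (-1)**2 + 13*(-1))*(-4 + (1/7)*(-6)))*(-46) = ((42 + 1 - 13)*(-4 - 6/7))*(-46) = (30*(-34/7))*(-46) = -1020/7*(-46) = 46920/7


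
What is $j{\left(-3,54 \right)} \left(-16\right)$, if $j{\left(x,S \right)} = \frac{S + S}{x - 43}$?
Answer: $\frac{864}{23} \approx 37.565$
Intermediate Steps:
$j{\left(x,S \right)} = \frac{2 S}{-43 + x}$
$j{\left(-3,54 \right)} \left(-16\right) = 2 \cdot 54 \frac{1}{-43 - 3} \left(-16\right) = 2 \cdot 54 \frac{1}{-46} \left(-16\right) = 2 \cdot 54 \left(- \frac{1}{46}\right) \left(-16\right) = \left(- \frac{54}{23}\right) \left(-16\right) = \frac{864}{23}$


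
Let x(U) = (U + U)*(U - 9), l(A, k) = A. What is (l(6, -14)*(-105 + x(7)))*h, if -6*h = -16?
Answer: -2128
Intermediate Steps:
h = 8/3 (h = -1/6*(-16) = 8/3 ≈ 2.6667)
x(U) = 2*U*(-9 + U) (x(U) = (2*U)*(-9 + U) = 2*U*(-9 + U))
(l(6, -14)*(-105 + x(7)))*h = (6*(-105 + 2*7*(-9 + 7)))*(8/3) = (6*(-105 + 2*7*(-2)))*(8/3) = (6*(-105 - 28))*(8/3) = (6*(-133))*(8/3) = -798*8/3 = -2128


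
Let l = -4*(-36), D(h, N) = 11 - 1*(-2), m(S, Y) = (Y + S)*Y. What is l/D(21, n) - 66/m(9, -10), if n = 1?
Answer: 291/65 ≈ 4.4769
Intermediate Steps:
m(S, Y) = Y*(S + Y) (m(S, Y) = (S + Y)*Y = Y*(S + Y))
D(h, N) = 13 (D(h, N) = 11 + 2 = 13)
l = 144
l/D(21, n) - 66/m(9, -10) = 144/13 - 66*(-1/(10*(9 - 10))) = 144*(1/13) - 66/((-10*(-1))) = 144/13 - 66/10 = 144/13 - 66*⅒ = 144/13 - 33/5 = 291/65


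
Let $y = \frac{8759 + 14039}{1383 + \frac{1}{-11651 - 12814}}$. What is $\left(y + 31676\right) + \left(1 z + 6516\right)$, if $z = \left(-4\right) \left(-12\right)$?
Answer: $\frac{647205873815}{16917547} \approx 38257.0$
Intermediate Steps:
$z = 48$
$y = \frac{278876535}{16917547}$ ($y = \frac{22798}{1383 + \frac{1}{-24465}} = \frac{22798}{1383 - \frac{1}{24465}} = \frac{22798}{\frac{33835094}{24465}} = 22798 \cdot \frac{24465}{33835094} = \frac{278876535}{16917547} \approx 16.484$)
$\left(y + 31676\right) + \left(1 z + 6516\right) = \left(\frac{278876535}{16917547} + 31676\right) + \left(1 \cdot 48 + 6516\right) = \frac{536159095307}{16917547} + \left(48 + 6516\right) = \frac{536159095307}{16917547} + 6564 = \frac{647205873815}{16917547}$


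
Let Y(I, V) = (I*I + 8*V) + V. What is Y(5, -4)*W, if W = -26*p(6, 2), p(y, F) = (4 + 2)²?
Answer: 10296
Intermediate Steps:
Y(I, V) = I² + 9*V (Y(I, V) = (I² + 8*V) + V = I² + 9*V)
p(y, F) = 36 (p(y, F) = 6² = 36)
W = -936 (W = -26*36 = -936)
Y(5, -4)*W = (5² + 9*(-4))*(-936) = (25 - 36)*(-936) = -11*(-936) = 10296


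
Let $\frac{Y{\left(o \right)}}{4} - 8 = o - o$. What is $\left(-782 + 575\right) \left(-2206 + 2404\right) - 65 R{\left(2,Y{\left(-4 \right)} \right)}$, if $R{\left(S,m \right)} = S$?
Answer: $-41116$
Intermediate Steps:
$Y{\left(o \right)} = 32$ ($Y{\left(o \right)} = 32 + 4 \left(o - o\right) = 32 + 4 \cdot 0 = 32 + 0 = 32$)
$\left(-782 + 575\right) \left(-2206 + 2404\right) - 65 R{\left(2,Y{\left(-4 \right)} \right)} = \left(-782 + 575\right) \left(-2206 + 2404\right) - 65 \cdot 2 = \left(-207\right) 198 - 130 = -40986 - 130 = -41116$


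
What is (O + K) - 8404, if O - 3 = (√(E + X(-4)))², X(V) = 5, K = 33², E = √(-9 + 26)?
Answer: -7307 + √17 ≈ -7302.9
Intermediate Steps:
E = √17 ≈ 4.1231
K = 1089
O = 8 + √17 (O = 3 + (√(√17 + 5))² = 3 + (√(5 + √17))² = 3 + (5 + √17) = 8 + √17 ≈ 12.123)
(O + K) - 8404 = ((8 + √17) + 1089) - 8404 = (1097 + √17) - 8404 = -7307 + √17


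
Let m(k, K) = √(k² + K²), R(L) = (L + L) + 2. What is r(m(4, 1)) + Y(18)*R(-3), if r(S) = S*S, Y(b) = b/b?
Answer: 13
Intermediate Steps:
Y(b) = 1
R(L) = 2 + 2*L (R(L) = 2*L + 2 = 2 + 2*L)
m(k, K) = √(K² + k²)
r(S) = S²
r(m(4, 1)) + Y(18)*R(-3) = (√(1² + 4²))² + 1*(2 + 2*(-3)) = (√(1 + 16))² + 1*(2 - 6) = (√17)² + 1*(-4) = 17 - 4 = 13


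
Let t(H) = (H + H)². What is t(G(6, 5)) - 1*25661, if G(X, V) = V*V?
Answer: -23161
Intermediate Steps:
G(X, V) = V²
t(H) = 4*H² (t(H) = (2*H)² = 4*H²)
t(G(6, 5)) - 1*25661 = 4*(5²)² - 1*25661 = 4*25² - 25661 = 4*625 - 25661 = 2500 - 25661 = -23161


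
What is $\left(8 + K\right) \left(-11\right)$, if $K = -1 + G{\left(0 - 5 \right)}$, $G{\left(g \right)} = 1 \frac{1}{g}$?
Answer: $- \frac{374}{5} \approx -74.8$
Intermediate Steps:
$G{\left(g \right)} = \frac{1}{g}$
$K = - \frac{6}{5}$ ($K = -1 + \frac{1}{0 - 5} = -1 + \frac{1}{-5} = -1 - \frac{1}{5} = - \frac{6}{5} \approx -1.2$)
$\left(8 + K\right) \left(-11\right) = \left(8 - \frac{6}{5}\right) \left(-11\right) = \frac{34}{5} \left(-11\right) = - \frac{374}{5}$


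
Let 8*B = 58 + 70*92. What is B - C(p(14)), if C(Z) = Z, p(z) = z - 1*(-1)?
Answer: 3189/4 ≈ 797.25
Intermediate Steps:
p(z) = 1 + z (p(z) = z + 1 = 1 + z)
B = 3249/4 (B = (58 + 70*92)/8 = (58 + 6440)/8 = (⅛)*6498 = 3249/4 ≈ 812.25)
B - C(p(14)) = 3249/4 - (1 + 14) = 3249/4 - 1*15 = 3249/4 - 15 = 3189/4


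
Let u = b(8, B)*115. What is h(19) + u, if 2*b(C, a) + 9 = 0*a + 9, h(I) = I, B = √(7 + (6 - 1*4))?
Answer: 19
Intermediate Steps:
B = 3 (B = √(7 + (6 - 4)) = √(7 + 2) = √9 = 3)
b(C, a) = 0 (b(C, a) = -9/2 + (0*a + 9)/2 = -9/2 + (0 + 9)/2 = -9/2 + (½)*9 = -9/2 + 9/2 = 0)
u = 0 (u = 0*115 = 0)
h(19) + u = 19 + 0 = 19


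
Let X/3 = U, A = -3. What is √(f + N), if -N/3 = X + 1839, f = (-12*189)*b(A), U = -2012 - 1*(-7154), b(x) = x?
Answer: 3*I*√4999 ≈ 212.11*I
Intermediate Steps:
U = 5142 (U = -2012 + 7154 = 5142)
X = 15426 (X = 3*5142 = 15426)
f = 6804 (f = -12*189*(-3) = -2268*(-3) = 6804)
N = -51795 (N = -3*(15426 + 1839) = -3*17265 = -51795)
√(f + N) = √(6804 - 51795) = √(-44991) = 3*I*√4999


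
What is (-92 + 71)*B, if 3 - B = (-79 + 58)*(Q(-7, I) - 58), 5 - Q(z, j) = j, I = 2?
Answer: 24192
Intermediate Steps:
Q(z, j) = 5 - j
B = -1152 (B = 3 - (-79 + 58)*((5 - 1*2) - 58) = 3 - (-21)*((5 - 2) - 58) = 3 - (-21)*(3 - 58) = 3 - (-21)*(-55) = 3 - 1*1155 = 3 - 1155 = -1152)
(-92 + 71)*B = (-92 + 71)*(-1152) = -21*(-1152) = 24192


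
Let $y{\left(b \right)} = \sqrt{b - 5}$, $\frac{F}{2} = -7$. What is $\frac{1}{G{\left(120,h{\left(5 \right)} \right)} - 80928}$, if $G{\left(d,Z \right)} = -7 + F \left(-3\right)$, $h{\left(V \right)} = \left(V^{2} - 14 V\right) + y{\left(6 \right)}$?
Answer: $- \frac{1}{80893} \approx -1.2362 \cdot 10^{-5}$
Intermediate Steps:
$F = -14$ ($F = 2 \left(-7\right) = -14$)
$y{\left(b \right)} = \sqrt{-5 + b}$
$h{\left(V \right)} = 1 + V^{2} - 14 V$ ($h{\left(V \right)} = \left(V^{2} - 14 V\right) + \sqrt{-5 + 6} = \left(V^{2} - 14 V\right) + \sqrt{1} = \left(V^{2} - 14 V\right) + 1 = 1 + V^{2} - 14 V$)
$G{\left(d,Z \right)} = 35$ ($G{\left(d,Z \right)} = -7 - -42 = -7 + 42 = 35$)
$\frac{1}{G{\left(120,h{\left(5 \right)} \right)} - 80928} = \frac{1}{35 - 80928} = \frac{1}{-80893} = - \frac{1}{80893}$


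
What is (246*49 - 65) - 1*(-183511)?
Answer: 195500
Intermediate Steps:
(246*49 - 65) - 1*(-183511) = (12054 - 65) + 183511 = 11989 + 183511 = 195500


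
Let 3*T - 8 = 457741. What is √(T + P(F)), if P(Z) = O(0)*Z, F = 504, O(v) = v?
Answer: √152583 ≈ 390.62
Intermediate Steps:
T = 152583 (T = 8/3 + (⅓)*457741 = 8/3 + 457741/3 = 152583)
P(Z) = 0 (P(Z) = 0*Z = 0)
√(T + P(F)) = √(152583 + 0) = √152583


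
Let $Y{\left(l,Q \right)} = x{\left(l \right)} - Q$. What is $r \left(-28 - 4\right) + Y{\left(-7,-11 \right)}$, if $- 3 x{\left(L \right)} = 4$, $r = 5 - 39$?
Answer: $\frac{3293}{3} \approx 1097.7$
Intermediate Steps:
$r = -34$ ($r = 5 - 39 = -34$)
$x{\left(L \right)} = - \frac{4}{3}$ ($x{\left(L \right)} = \left(- \frac{1}{3}\right) 4 = - \frac{4}{3}$)
$Y{\left(l,Q \right)} = - \frac{4}{3} - Q$
$r \left(-28 - 4\right) + Y{\left(-7,-11 \right)} = - 34 \left(-28 - 4\right) - - \frac{29}{3} = \left(-34\right) \left(-32\right) + \left(- \frac{4}{3} + 11\right) = 1088 + \frac{29}{3} = \frac{3293}{3}$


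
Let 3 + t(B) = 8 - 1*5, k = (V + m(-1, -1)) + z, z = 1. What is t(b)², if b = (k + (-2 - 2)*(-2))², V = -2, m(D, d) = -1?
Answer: 0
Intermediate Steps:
k = -2 (k = (-2 - 1) + 1 = -3 + 1 = -2)
b = 36 (b = (-2 + (-2 - 2)*(-2))² = (-2 - 4*(-2))² = (-2 + 8)² = 6² = 36)
t(B) = 0 (t(B) = -3 + (8 - 1*5) = -3 + (8 - 5) = -3 + 3 = 0)
t(b)² = 0² = 0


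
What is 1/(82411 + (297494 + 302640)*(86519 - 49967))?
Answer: 1/21936180379 ≈ 4.5587e-11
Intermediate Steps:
1/(82411 + (297494 + 302640)*(86519 - 49967)) = 1/(82411 + 600134*36552) = 1/(82411 + 21936097968) = 1/21936180379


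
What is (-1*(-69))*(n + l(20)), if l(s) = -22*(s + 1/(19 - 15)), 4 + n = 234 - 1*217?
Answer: -59685/2 ≈ -29843.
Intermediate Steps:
n = 13 (n = -4 + (234 - 1*217) = -4 + (234 - 217) = -4 + 17 = 13)
l(s) = -11/2 - 22*s (l(s) = -22*(s + 1/4) = -22*(s + ¼) = -22*(¼ + s) = -11/2 - 22*s)
(-1*(-69))*(n + l(20)) = (-1*(-69))*(13 + (-11/2 - 22*20)) = 69*(13 + (-11/2 - 440)) = 69*(13 - 891/2) = 69*(-865/2) = -59685/2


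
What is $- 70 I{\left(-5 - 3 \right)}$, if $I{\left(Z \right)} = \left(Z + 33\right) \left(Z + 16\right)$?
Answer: $-14000$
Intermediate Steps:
$I{\left(Z \right)} = \left(16 + Z\right) \left(33 + Z\right)$ ($I{\left(Z \right)} = \left(33 + Z\right) \left(16 + Z\right) = \left(16 + Z\right) \left(33 + Z\right)$)
$- 70 I{\left(-5 - 3 \right)} = - 70 \left(528 + \left(-5 - 3\right)^{2} + 49 \left(-5 - 3\right)\right) = - 70 \left(528 + \left(-8\right)^{2} + 49 \left(-8\right)\right) = - 70 \left(528 + 64 - 392\right) = \left(-70\right) 200 = -14000$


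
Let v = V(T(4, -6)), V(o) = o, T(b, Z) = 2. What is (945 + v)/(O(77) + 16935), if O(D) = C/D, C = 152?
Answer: 72919/1304147 ≈ 0.055913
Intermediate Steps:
v = 2
O(D) = 152/D
(945 + v)/(O(77) + 16935) = (945 + 2)/(152/77 + 16935) = 947/(152*(1/77) + 16935) = 947/(152/77 + 16935) = 947/(1304147/77) = 947*(77/1304147) = 72919/1304147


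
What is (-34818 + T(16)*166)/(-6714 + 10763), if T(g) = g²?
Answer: 7678/4049 ≈ 1.8963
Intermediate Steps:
(-34818 + T(16)*166)/(-6714 + 10763) = (-34818 + 16²*166)/(-6714 + 10763) = (-34818 + 256*166)/4049 = (-34818 + 42496)*(1/4049) = 7678*(1/4049) = 7678/4049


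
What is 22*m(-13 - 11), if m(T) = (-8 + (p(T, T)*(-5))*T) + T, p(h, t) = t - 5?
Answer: -77264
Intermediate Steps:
p(h, t) = -5 + t
m(T) = -8 + T + T*(25 - 5*T) (m(T) = (-8 + ((-5 + T)*(-5))*T) + T = (-8 + (25 - 5*T)*T) + T = (-8 + T*(25 - 5*T)) + T = -8 + T + T*(25 - 5*T))
22*m(-13 - 11) = 22*(-8 + (-13 - 11) - 5*(-13 - 11)*(-5 + (-13 - 11))) = 22*(-8 - 24 - 5*(-24)*(-5 - 24)) = 22*(-8 - 24 - 5*(-24)*(-29)) = 22*(-8 - 24 - 3480) = 22*(-3512) = -77264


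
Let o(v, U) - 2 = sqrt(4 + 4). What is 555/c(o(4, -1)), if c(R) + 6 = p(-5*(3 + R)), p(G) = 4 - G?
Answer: 12765/329 - 5550*sqrt(2)/329 ≈ 14.943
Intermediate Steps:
o(v, U) = 2 + 2*sqrt(2) (o(v, U) = 2 + sqrt(4 + 4) = 2 + sqrt(8) = 2 + 2*sqrt(2))
c(R) = 13 + 5*R (c(R) = -6 + (4 - (-5)*(3 + R)) = -6 + (4 - (-15 - 5*R)) = -6 + (4 + (15 + 5*R)) = -6 + (19 + 5*R) = 13 + 5*R)
555/c(o(4, -1)) = 555/(13 + 5*(2 + 2*sqrt(2))) = 555/(13 + (10 + 10*sqrt(2))) = 555/(23 + 10*sqrt(2))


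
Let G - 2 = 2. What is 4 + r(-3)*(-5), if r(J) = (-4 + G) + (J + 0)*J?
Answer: -41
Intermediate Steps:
G = 4 (G = 2 + 2 = 4)
r(J) = J² (r(J) = (-4 + 4) + (J + 0)*J = 0 + J*J = 0 + J² = J²)
4 + r(-3)*(-5) = 4 + (-3)²*(-5) = 4 + 9*(-5) = 4 - 45 = -41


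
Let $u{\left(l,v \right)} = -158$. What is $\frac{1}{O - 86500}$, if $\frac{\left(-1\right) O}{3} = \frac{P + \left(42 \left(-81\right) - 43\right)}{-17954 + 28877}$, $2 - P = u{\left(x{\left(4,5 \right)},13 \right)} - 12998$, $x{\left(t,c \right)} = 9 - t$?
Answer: $- \frac{331}{28632383} \approx -1.156 \cdot 10^{-5}$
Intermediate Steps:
$P = 13158$ ($P = 2 - \left(-158 - 12998\right) = 2 - -13156 = 2 + 13156 = 13158$)
$O = - \frac{883}{331}$ ($O = - 3 \frac{13158 + \left(42 \left(-81\right) - 43\right)}{-17954 + 28877} = - 3 \frac{13158 - 3445}{10923} = - 3 \left(13158 - 3445\right) \frac{1}{10923} = - 3 \cdot 9713 \cdot \frac{1}{10923} = \left(-3\right) \frac{883}{993} = - \frac{883}{331} \approx -2.6677$)
$\frac{1}{O - 86500} = \frac{1}{- \frac{883}{331} - 86500} = \frac{1}{- \frac{28632383}{331}} = - \frac{331}{28632383}$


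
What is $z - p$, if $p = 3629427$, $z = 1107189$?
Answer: $-2522238$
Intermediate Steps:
$z - p = 1107189 - 3629427 = -2522238$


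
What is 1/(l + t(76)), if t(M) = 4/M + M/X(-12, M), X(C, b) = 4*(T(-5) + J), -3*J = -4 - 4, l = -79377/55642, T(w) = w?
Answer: -7400386/70427933 ≈ -0.10508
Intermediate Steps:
l = -79377/55642 (l = -79377*1/55642 = -79377/55642 ≈ -1.4266)
J = 8/3 (J = -(-4 - 4)/3 = -⅓*(-8) = 8/3 ≈ 2.6667)
X(C, b) = -28/3 (X(C, b) = 4*(-5 + 8/3) = 4*(-7/3) = -28/3)
t(M) = 4/M - 3*M/28 (t(M) = 4/M + M/(-28/3) = 4/M + M*(-3/28) = 4/M - 3*M/28)
1/(l + t(76)) = 1/(-79377/55642 + (4/76 - 3/28*76)) = 1/(-79377/55642 + (4*(1/76) - 57/7)) = 1/(-79377/55642 + (1/19 - 57/7)) = 1/(-79377/55642 - 1076/133) = 1/(-70427933/7400386) = -7400386/70427933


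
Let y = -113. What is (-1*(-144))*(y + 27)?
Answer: -12384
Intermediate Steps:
(-1*(-144))*(y + 27) = (-1*(-144))*(-113 + 27) = 144*(-86) = -12384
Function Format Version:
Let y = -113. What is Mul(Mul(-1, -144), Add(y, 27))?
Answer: -12384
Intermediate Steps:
Mul(Mul(-1, -144), Add(y, 27)) = Mul(Mul(-1, -144), Add(-113, 27)) = Mul(144, -86) = -12384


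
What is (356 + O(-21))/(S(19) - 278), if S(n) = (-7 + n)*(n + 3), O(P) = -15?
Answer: -341/14 ≈ -24.357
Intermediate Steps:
S(n) = (-7 + n)*(3 + n)
(356 + O(-21))/(S(19) - 278) = (356 - 15)/((-21 + 19**2 - 4*19) - 278) = 341/((-21 + 361 - 76) - 278) = 341/(264 - 278) = 341/(-14) = 341*(-1/14) = -341/14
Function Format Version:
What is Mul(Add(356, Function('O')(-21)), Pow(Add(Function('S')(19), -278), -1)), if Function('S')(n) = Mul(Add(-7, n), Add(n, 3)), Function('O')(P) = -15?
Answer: Rational(-341, 14) ≈ -24.357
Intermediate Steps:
Function('S')(n) = Mul(Add(-7, n), Add(3, n))
Mul(Add(356, Function('O')(-21)), Pow(Add(Function('S')(19), -278), -1)) = Mul(Add(356, -15), Pow(Add(Add(-21, Pow(19, 2), Mul(-4, 19)), -278), -1)) = Mul(341, Pow(Add(Add(-21, 361, -76), -278), -1)) = Mul(341, Pow(Add(264, -278), -1)) = Mul(341, Pow(-14, -1)) = Mul(341, Rational(-1, 14)) = Rational(-341, 14)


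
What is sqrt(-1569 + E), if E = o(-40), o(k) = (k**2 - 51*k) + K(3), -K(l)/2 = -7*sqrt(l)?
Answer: sqrt(2071 + 14*sqrt(3)) ≈ 45.774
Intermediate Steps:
K(l) = 14*sqrt(l) (K(l) = -(-14)*sqrt(l) = 14*sqrt(l))
o(k) = k**2 - 51*k + 14*sqrt(3) (o(k) = (k**2 - 51*k) + 14*sqrt(3) = k**2 - 51*k + 14*sqrt(3))
E = 3640 + 14*sqrt(3) (E = (-40)**2 - 51*(-40) + 14*sqrt(3) = 1600 + 2040 + 14*sqrt(3) = 3640 + 14*sqrt(3) ≈ 3664.3)
sqrt(-1569 + E) = sqrt(-1569 + (3640 + 14*sqrt(3))) = sqrt(2071 + 14*sqrt(3))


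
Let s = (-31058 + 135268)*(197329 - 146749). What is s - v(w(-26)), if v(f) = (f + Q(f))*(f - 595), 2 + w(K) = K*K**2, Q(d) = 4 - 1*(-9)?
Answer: 4951733055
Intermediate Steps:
Q(d) = 13 (Q(d) = 4 + 9 = 13)
w(K) = -2 + K**3 (w(K) = -2 + K*K**2 = -2 + K**3)
v(f) = (-595 + f)*(13 + f) (v(f) = (f + 13)*(f - 595) = (13 + f)*(-595 + f) = (-595 + f)*(13 + f))
s = 5270941800 (s = 104210*50580 = 5270941800)
s - v(w(-26)) = 5270941800 - (-7735 + (-2 + (-26)**3)**2 - 582*(-2 + (-26)**3)) = 5270941800 - (-7735 + (-2 - 17576)**2 - 582*(-2 - 17576)) = 5270941800 - (-7735 + (-17578)**2 - 582*(-17578)) = 5270941800 - (-7735 + 308986084 + 10230396) = 5270941800 - 1*319208745 = 5270941800 - 319208745 = 4951733055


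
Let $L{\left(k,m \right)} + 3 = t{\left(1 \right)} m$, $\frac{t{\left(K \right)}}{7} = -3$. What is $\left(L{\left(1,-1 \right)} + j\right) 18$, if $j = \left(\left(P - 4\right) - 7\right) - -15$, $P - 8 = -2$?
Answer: $504$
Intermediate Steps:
$P = 6$ ($P = 8 - 2 = 6$)
$t{\left(K \right)} = -21$ ($t{\left(K \right)} = 7 \left(-3\right) = -21$)
$j = 10$ ($j = \left(\left(6 - 4\right) - 7\right) - -15 = \left(2 - 7\right) + 15 = -5 + 15 = 10$)
$L{\left(k,m \right)} = -3 - 21 m$
$\left(L{\left(1,-1 \right)} + j\right) 18 = \left(\left(-3 - -21\right) + 10\right) 18 = \left(\left(-3 + 21\right) + 10\right) 18 = \left(18 + 10\right) 18 = 28 \cdot 18 = 504$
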